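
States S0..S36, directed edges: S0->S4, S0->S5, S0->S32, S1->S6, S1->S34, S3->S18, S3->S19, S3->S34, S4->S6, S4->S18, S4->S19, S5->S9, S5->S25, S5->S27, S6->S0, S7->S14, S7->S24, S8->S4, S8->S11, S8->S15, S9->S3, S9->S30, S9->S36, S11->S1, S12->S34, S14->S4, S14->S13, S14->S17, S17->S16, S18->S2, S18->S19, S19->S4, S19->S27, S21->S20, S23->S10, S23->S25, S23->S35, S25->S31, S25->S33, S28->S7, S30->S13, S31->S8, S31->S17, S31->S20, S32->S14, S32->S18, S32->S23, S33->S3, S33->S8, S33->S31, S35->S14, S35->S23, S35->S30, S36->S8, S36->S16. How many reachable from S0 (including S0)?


BFS from S0:
  layer 0: {S0}
  layer 1: {S4, S5, S32}
  layer 2: {S6, S9, S14, S18, S19, S23, S25, S27}
  layer 3: {S2, S3, S10, S13, S17, S30, S31, S33, S35, S36}
  layer 4: {S8, S16, S20, S34}
  layer 5: {S11, S15}
  layer 6: {S1}
Reachable set: {S0, S1, S2, S3, S4, S5, S6, S8, S9, S10, S11, S13, S14, S15, S16, S17, S18, S19, S20, S23, S25, S27, S30, S31, S32, S33, S34, S35, S36}
Count = 29

29


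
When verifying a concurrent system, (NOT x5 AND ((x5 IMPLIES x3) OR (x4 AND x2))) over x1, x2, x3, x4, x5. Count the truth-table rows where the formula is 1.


Formula: (NOT x5 AND ((x5 IMPLIES x3) OR (x4 AND x2))) over 5 vars (32 rows)
Evaluate each row (x1, x2, x3, x4, x5 as bits, MSB first):
  row 0 [00000]: (NOT 0 AND ((0 IMPLIES 0) OR (0 AND 0))) -> 1
  row 1 [00001]: (NOT 1 AND ((1 IMPLIES 0) OR (0 AND 0))) -> 0
  row 2 [00010]: (NOT 0 AND ((0 IMPLIES 0) OR (1 AND 0))) -> 1
  row 3 [00011]: (NOT 1 AND ((1 IMPLIES 0) OR (1 AND 0))) -> 0
  row 4 [00100]: (NOT 0 AND ((0 IMPLIES 1) OR (0 AND 0))) -> 1
  row 5 [00101]: (NOT 1 AND ((1 IMPLIES 1) OR (0 AND 0))) -> 0
  row 6 [00110]: (NOT 0 AND ((0 IMPLIES 1) OR (1 AND 0))) -> 1
  row 7 [00111]: (NOT 1 AND ((1 IMPLIES 1) OR (1 AND 0))) -> 0
  row 8 [01000]: (NOT 0 AND ((0 IMPLIES 0) OR (0 AND 1))) -> 1
  row 9 [01001]: (NOT 1 AND ((1 IMPLIES 0) OR (0 AND 1))) -> 0
  row 10 [01010]: (NOT 0 AND ((0 IMPLIES 0) OR (1 AND 1))) -> 1
  row 11 [01011]: (NOT 1 AND ((1 IMPLIES 0) OR (1 AND 1))) -> 0
  row 12 [01100]: (NOT 0 AND ((0 IMPLIES 1) OR (0 AND 1))) -> 1
  row 13 [01101]: (NOT 1 AND ((1 IMPLIES 1) OR (0 AND 1))) -> 0
  row 14 [01110]: (NOT 0 AND ((0 IMPLIES 1) OR (1 AND 1))) -> 1
  row 15 [01111]: (NOT 1 AND ((1 IMPLIES 1) OR (1 AND 1))) -> 0
  row 16 [10000]: (NOT 0 AND ((0 IMPLIES 0) OR (0 AND 0))) -> 1
  row 17 [10001]: (NOT 1 AND ((1 IMPLIES 0) OR (0 AND 0))) -> 0
  row 18 [10010]: (NOT 0 AND ((0 IMPLIES 0) OR (1 AND 0))) -> 1
  row 19 [10011]: (NOT 1 AND ((1 IMPLIES 0) OR (1 AND 0))) -> 0
  row 20 [10100]: (NOT 0 AND ((0 IMPLIES 1) OR (0 AND 0))) -> 1
  row 21 [10101]: (NOT 1 AND ((1 IMPLIES 1) OR (0 AND 0))) -> 0
  row 22 [10110]: (NOT 0 AND ((0 IMPLIES 1) OR (1 AND 0))) -> 1
  row 23 [10111]: (NOT 1 AND ((1 IMPLIES 1) OR (1 AND 0))) -> 0
  row 24 [11000]: (NOT 0 AND ((0 IMPLIES 0) OR (0 AND 1))) -> 1
  row 25 [11001]: (NOT 1 AND ((1 IMPLIES 0) OR (0 AND 1))) -> 0
  row 26 [11010]: (NOT 0 AND ((0 IMPLIES 0) OR (1 AND 1))) -> 1
  row 27 [11011]: (NOT 1 AND ((1 IMPLIES 0) OR (1 AND 1))) -> 0
  row 28 [11100]: (NOT 0 AND ((0 IMPLIES 1) OR (0 AND 1))) -> 1
  row 29 [11101]: (NOT 1 AND ((1 IMPLIES 1) OR (0 AND 1))) -> 0
  row 30 [11110]: (NOT 0 AND ((0 IMPLIES 1) OR (1 AND 1))) -> 1
  row 31 [11111]: (NOT 1 AND ((1 IMPLIES 1) OR (1 AND 1))) -> 0
Full result column, 8 rows per line (x1,x2 fixed per line; x3,x4,x5 runs 000..111 left to right):
  rows 0-7 [x1,x2=00]: 10101010  (ones: 4)
  rows 8-15 [x1,x2=01]: 10101010  (ones: 4)
  rows 16-23 [x1,x2=10]: 10101010  (ones: 4)
  rows 24-31 [x1,x2=11]: 10101010  (ones: 4)
Count of 1-rows = 4+4+4+4 = 16

16


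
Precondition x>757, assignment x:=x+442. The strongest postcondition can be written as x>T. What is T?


Formula: sp(P, x:=E) = exists old_x. (x = E[old_x/x]) AND P[old_x/x] (old_x is the value of x before the assignment; eliminate old_x by solving x = E[old_x/x] for old_x)
Step 1: Precondition P: x>757, i.e. old_x > 757
Step 2: Assignment gives x = old_x + 442, so old_x = x - 442
Step 3: Substitute into P: x - 442 > 757
Step 4: Simplify: x > 757+442 = 1199

1199


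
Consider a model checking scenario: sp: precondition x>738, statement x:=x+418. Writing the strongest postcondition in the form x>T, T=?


Formula: sp(P, x:=E) = exists old_x. (x = E[old_x/x]) AND P[old_x/x] (old_x is the value of x before the assignment; eliminate old_x by solving x = E[old_x/x] for old_x)
Step 1: Precondition P: x>738, i.e. old_x > 738
Step 2: Assignment gives x = old_x + 418, so old_x = x - 418
Step 3: Substitute into P: x - 418 > 738
Step 4: Simplify: x > 738+418 = 1156

1156


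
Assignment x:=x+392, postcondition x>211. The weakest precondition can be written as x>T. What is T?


Formula: wp(x:=E, P) = P[E/x] (substitute E for x in postcondition)
Step 1: Postcondition: x>211
Step 2: Substitute x+392 for x: x+392>211
Step 3: Solve for x: x > 211-392 = -181

-181


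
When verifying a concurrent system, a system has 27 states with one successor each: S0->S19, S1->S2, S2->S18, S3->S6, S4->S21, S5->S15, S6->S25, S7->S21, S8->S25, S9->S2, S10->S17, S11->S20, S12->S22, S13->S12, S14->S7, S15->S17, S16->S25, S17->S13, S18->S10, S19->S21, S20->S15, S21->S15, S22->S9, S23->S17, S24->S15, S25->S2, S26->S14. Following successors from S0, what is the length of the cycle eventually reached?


Trace from S0 until a state repeats:
  S0 -> S19 -> S21 -> S15 -> S17 -> S13 -> S12 -> S22 -> S9 -> S2 -> S18 -> S10 -> S17
S17 first seen at step 4, revisited at step 12.
Cycle length = 12 - 4 = 8

8


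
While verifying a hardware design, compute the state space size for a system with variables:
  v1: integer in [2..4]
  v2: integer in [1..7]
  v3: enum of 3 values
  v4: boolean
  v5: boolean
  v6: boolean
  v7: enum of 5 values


State space = product of domain sizes of all variables.
Domain sizes:
  v1 (integer in [2..4]): 3
  v2 (integer in [1..7]): 7
  v3 (enum of 3 values): 3
  v4 (boolean): 2
  v5 (boolean): 2
  v6 (boolean): 2
  v7 (enum of 5 values): 5
Product = 3 * 7 * 3 * 2 * 2 * 2 * 5 = 2520

2520


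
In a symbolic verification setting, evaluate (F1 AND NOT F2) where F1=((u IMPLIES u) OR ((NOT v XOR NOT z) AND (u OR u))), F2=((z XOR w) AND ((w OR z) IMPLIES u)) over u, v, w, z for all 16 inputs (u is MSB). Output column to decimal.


F1 = ((u IMPLIES u) OR ((NOT v XOR NOT z) AND (u OR u)))
F2 = ((z XOR w) AND ((w OR z) IMPLIES u))
Counterexample to F1=>F2 is where F1=1 and F2=0.
Evaluate each row (bits = u,v,w,z, MSB first):
  row 0 [0000]: F1=1 F2=0 -> F1&~F2 -> 1
  row 1 [0001]: F1=1 F2=0 -> F1&~F2 -> 1
  row 2 [0010]: F1=1 F2=0 -> F1&~F2 -> 1
  row 3 [0011]: F1=1 F2=0 -> F1&~F2 -> 1
  row 4 [0100]: F1=1 F2=0 -> F1&~F2 -> 1
  row 5 [0101]: F1=1 F2=0 -> F1&~F2 -> 1
  row 6 [0110]: F1=1 F2=0 -> F1&~F2 -> 1
  row 7 [0111]: F1=1 F2=0 -> F1&~F2 -> 1
  row 8 [1000]: F1=1 F2=0 -> F1&~F2 -> 1
  row 9 [1001]: F1=1 F2=1 -> F1&~F2 -> 0
  row 10 [1010]: F1=1 F2=1 -> F1&~F2 -> 0
  row 11 [1011]: F1=1 F2=0 -> F1&~F2 -> 1
  row 12 [1100]: F1=1 F2=0 -> F1&~F2 -> 1
  row 13 [1101]: F1=1 F2=1 -> F1&~F2 -> 0
  row 14 [1110]: F1=1 F2=1 -> F1&~F2 -> 0
  row 15 [1111]: F1=1 F2=0 -> F1&~F2 -> 1
Full result column, 4 rows per line (u,v fixed per line; w,z runs 00..11 left to right):
  rows 0-3 [u,v=00]: 1111  = hex F
  rows 4-7 [u,v=01]: 1111  = hex F
  rows 8-11 [u,v=10]: 1001  = hex 9
  rows 12-15 [u,v=11]: 1001  = hex 9
Counterexample vector (row 0 .. row 15) = 1111111110011001
Output column grouped in 4s = 1111 1111 1001 1001 = 0xFF99
Convert to decimal digit by digit (value = value*16 + digit):
  F -> 15
  15*16 + 15 (F) = 255
  255*16 + 9 = 4089
  4089*16 + 9 = 65433
Decimal = 65433

65433


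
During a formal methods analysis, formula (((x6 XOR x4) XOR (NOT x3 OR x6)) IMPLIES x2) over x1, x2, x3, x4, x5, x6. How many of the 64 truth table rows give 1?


Formula: (((x6 XOR x4) XOR (NOT x3 OR x6)) IMPLIES x2) over 6 vars (64 rows)
Evaluate each row (x1, x2, x3, x4, x5, x6 as bits, MSB first):
  row 0 [000000]: (((0 XOR 0) XOR (NOT 0 OR 0)) IMPLIES 0) -> 0
  row 1 [000001]: (((1 XOR 0) XOR (NOT 0 OR 1)) IMPLIES 0) -> 1
  row 2 [000010]: (((0 XOR 0) XOR (NOT 0 OR 0)) IMPLIES 0) -> 0
  row 3 [000011]: (((1 XOR 0) XOR (NOT 0 OR 1)) IMPLIES 0) -> 1
  row 4 [000100]: (((0 XOR 1) XOR (NOT 0 OR 0)) IMPLIES 0) -> 1
  (every remaining row is evaluated the same way; all 64 results are listed next)
Full result column, 8 rows per line (x1,x2,x3 fixed per line; x4,x5,x6 runs 000..111 left to right):
  rows 0-7 [x1,x2,x3=000]: 01011010  (ones: 4)
  rows 8-15 [x1,x2,x3=001]: 11110000  (ones: 4)
  rows 16-23 [x1,x2,x3=010]: 11111111  (ones: 8)
  rows 24-31 [x1,x2,x3=011]: 11111111  (ones: 8)
  rows 32-39 [x1,x2,x3=100]: 01011010  (ones: 4)
  rows 40-47 [x1,x2,x3=101]: 11110000  (ones: 4)
  rows 48-55 [x1,x2,x3=110]: 11111111  (ones: 8)
  rows 56-63 [x1,x2,x3=111]: 11111111  (ones: 8)
Count of 1-rows = 4+4+8+8+4+4+8+8 = 48

48


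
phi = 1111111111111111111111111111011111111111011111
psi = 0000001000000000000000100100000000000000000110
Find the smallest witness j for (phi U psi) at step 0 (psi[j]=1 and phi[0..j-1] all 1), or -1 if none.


(phi U psi) at 0: need smallest j with psi[j]=1 and phi[i]=1 for all i in [0,j).
Scan from step 0:
  step 0: phi=1, psi=0 -> continue
  step 1: phi=1, psi=0 -> continue
  step 2: phi=1, psi=0 -> continue
  step 3: phi=1, psi=0 -> continue
  step 6: psi=1 and phi held for [0,6) -> witness found
Witness step = 6

6


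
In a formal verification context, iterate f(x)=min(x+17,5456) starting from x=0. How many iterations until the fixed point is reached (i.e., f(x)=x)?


Step 1: x=0, cap=5456, increment=17
Step 2: x grows by 17 each step until capped at 5456; fixed point is x=5456
Step 3: iterations = ceil(5456/17) = 321

321


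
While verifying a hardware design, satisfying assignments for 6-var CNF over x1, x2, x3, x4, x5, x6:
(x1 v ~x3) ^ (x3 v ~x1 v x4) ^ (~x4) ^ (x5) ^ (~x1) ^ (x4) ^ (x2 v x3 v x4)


CNF with 7 clauses over 6 vars (64 assignments).
An assignment satisfies CNF iff every clause has >=1 true literal.
Check each row (bits = x1,x2,x3,x4,x5,x6; clause T/F shown):
  row 0 [000000]: clauses=TTTFTFF -> 0
  row 1 [000001]: clauses=TTTFTFF -> 0
  row 2 [000010]: clauses=TTTTTFF -> 0
  row 3 [000011]: clauses=TTTTTFF -> 0
  row 4 [000100]: clauses=TTFFTTT -> 0
  (every remaining row is evaluated the same way; all 64 results are listed next)
Full result column, 8 rows per line (x1,x2,x3 fixed per line; x4,x5,x6 runs 000..111 left to right):
  rows 0-7 [x1,x2,x3=000]: 00000000  (ones: 0)
  rows 8-15 [x1,x2,x3=001]: 00000000  (ones: 0)
  rows 16-23 [x1,x2,x3=010]: 00000000  (ones: 0)
  rows 24-31 [x1,x2,x3=011]: 00000000  (ones: 0)
  rows 32-39 [x1,x2,x3=100]: 00000000  (ones: 0)
  rows 40-47 [x1,x2,x3=101]: 00000000  (ones: 0)
  rows 48-55 [x1,x2,x3=110]: 00000000  (ones: 0)
  rows 56-63 [x1,x2,x3=111]: 00000000  (ones: 0)
Satisfying assignments = 0+0+0+0+0+0+0+0 = 0

0


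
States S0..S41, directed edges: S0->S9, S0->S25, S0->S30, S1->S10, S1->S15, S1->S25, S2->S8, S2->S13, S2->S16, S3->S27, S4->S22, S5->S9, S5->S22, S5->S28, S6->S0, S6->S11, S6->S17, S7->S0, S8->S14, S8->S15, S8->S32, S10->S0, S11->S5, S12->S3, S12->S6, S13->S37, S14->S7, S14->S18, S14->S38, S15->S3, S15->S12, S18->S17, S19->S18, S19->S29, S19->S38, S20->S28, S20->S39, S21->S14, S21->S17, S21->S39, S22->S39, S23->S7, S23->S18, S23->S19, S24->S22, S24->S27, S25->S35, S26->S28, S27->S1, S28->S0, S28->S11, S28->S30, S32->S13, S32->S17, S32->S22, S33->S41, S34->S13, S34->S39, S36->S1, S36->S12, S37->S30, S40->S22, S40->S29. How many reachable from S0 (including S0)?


BFS from S0:
  layer 0: {S0}
  layer 1: {S9, S25, S30}
  layer 2: {S35}
Reachable set: {S0, S9, S25, S30, S35}
Count = 5

5


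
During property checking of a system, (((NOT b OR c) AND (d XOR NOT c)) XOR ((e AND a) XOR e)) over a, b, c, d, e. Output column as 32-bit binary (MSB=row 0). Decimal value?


Formula: (((NOT b OR c) AND (d XOR NOT c)) XOR ((e AND a) XOR e)) over a, b, c, d, e (32 rows)
Evaluate each row (bits = a,b,c,d,e, MSB first):
  row 0 [00000]: (((NOT 0 OR 0) AND (0 XOR NOT 0)) XOR ((0 AND 0) XOR 0)) -> 1
  row 1 [00001]: (((NOT 0 OR 0) AND (0 XOR NOT 0)) XOR ((1 AND 0) XOR 1)) -> 0
  row 2 [00010]: (((NOT 0 OR 0) AND (1 XOR NOT 0)) XOR ((0 AND 0) XOR 0)) -> 0
  row 3 [00011]: (((NOT 0 OR 0) AND (1 XOR NOT 0)) XOR ((1 AND 0) XOR 1)) -> 1
  row 4 [00100]: (((NOT 0 OR 1) AND (0 XOR NOT 1)) XOR ((0 AND 0) XOR 0)) -> 0
  row 5 [00101]: (((NOT 0 OR 1) AND (0 XOR NOT 1)) XOR ((1 AND 0) XOR 1)) -> 1
  row 6 [00110]: (((NOT 0 OR 1) AND (1 XOR NOT 1)) XOR ((0 AND 0) XOR 0)) -> 1
  row 7 [00111]: (((NOT 0 OR 1) AND (1 XOR NOT 1)) XOR ((1 AND 0) XOR 1)) -> 0
  row 8 [01000]: (((NOT 1 OR 0) AND (0 XOR NOT 0)) XOR ((0 AND 0) XOR 0)) -> 0
  row 9 [01001]: (((NOT 1 OR 0) AND (0 XOR NOT 0)) XOR ((1 AND 0) XOR 1)) -> 1
  row 10 [01010]: (((NOT 1 OR 0) AND (1 XOR NOT 0)) XOR ((0 AND 0) XOR 0)) -> 0
  row 11 [01011]: (((NOT 1 OR 0) AND (1 XOR NOT 0)) XOR ((1 AND 0) XOR 1)) -> 1
  row 12 [01100]: (((NOT 1 OR 1) AND (0 XOR NOT 1)) XOR ((0 AND 0) XOR 0)) -> 0
  row 13 [01101]: (((NOT 1 OR 1) AND (0 XOR NOT 1)) XOR ((1 AND 0) XOR 1)) -> 1
  row 14 [01110]: (((NOT 1 OR 1) AND (1 XOR NOT 1)) XOR ((0 AND 0) XOR 0)) -> 1
  row 15 [01111]: (((NOT 1 OR 1) AND (1 XOR NOT 1)) XOR ((1 AND 0) XOR 1)) -> 0
  row 16 [10000]: (((NOT 0 OR 0) AND (0 XOR NOT 0)) XOR ((0 AND 1) XOR 0)) -> 1
  row 17 [10001]: (((NOT 0 OR 0) AND (0 XOR NOT 0)) XOR ((1 AND 1) XOR 1)) -> 1
  row 18 [10010]: (((NOT 0 OR 0) AND (1 XOR NOT 0)) XOR ((0 AND 1) XOR 0)) -> 0
  row 19 [10011]: (((NOT 0 OR 0) AND (1 XOR NOT 0)) XOR ((1 AND 1) XOR 1)) -> 0
  row 20 [10100]: (((NOT 0 OR 1) AND (0 XOR NOT 1)) XOR ((0 AND 1) XOR 0)) -> 0
  row 21 [10101]: (((NOT 0 OR 1) AND (0 XOR NOT 1)) XOR ((1 AND 1) XOR 1)) -> 0
  row 22 [10110]: (((NOT 0 OR 1) AND (1 XOR NOT 1)) XOR ((0 AND 1) XOR 0)) -> 1
  row 23 [10111]: (((NOT 0 OR 1) AND (1 XOR NOT 1)) XOR ((1 AND 1) XOR 1)) -> 1
  row 24 [11000]: (((NOT 1 OR 0) AND (0 XOR NOT 0)) XOR ((0 AND 1) XOR 0)) -> 0
  row 25 [11001]: (((NOT 1 OR 0) AND (0 XOR NOT 0)) XOR ((1 AND 1) XOR 1)) -> 0
  row 26 [11010]: (((NOT 1 OR 0) AND (1 XOR NOT 0)) XOR ((0 AND 1) XOR 0)) -> 0
  row 27 [11011]: (((NOT 1 OR 0) AND (1 XOR NOT 0)) XOR ((1 AND 1) XOR 1)) -> 0
  row 28 [11100]: (((NOT 1 OR 1) AND (0 XOR NOT 1)) XOR ((0 AND 1) XOR 0)) -> 0
  row 29 [11101]: (((NOT 1 OR 1) AND (0 XOR NOT 1)) XOR ((1 AND 1) XOR 1)) -> 0
  row 30 [11110]: (((NOT 1 OR 1) AND (1 XOR NOT 1)) XOR ((0 AND 1) XOR 0)) -> 1
  row 31 [11111]: (((NOT 1 OR 1) AND (1 XOR NOT 1)) XOR ((1 AND 1) XOR 1)) -> 1
Full result column, 4 rows per line (a,b,c fixed per line; d,e runs 00..11 left to right):
  rows 0-3 [a,b,c=000]: 1001  = hex 9
  rows 4-7 [a,b,c=001]: 0110  = hex 6
  rows 8-11 [a,b,c=010]: 0101  = hex 5
  rows 12-15 [a,b,c=011]: 0110  = hex 6
  rows 16-19 [a,b,c=100]: 1100  = hex C
  rows 20-23 [a,b,c=101]: 0011  = hex 3
  rows 24-27 [a,b,c=110]: 0000  = hex 0
  rows 28-31 [a,b,c=111]: 0011  = hex 3
Output column (row 0 .. row 31) = 10010110010101101100001100000011
Output column grouped in 4s = 1001 0110 0101 0110 1100 0011 0000 0011 = 0x9656C303
Convert to decimal digit by digit (value = value*16 + digit):
  9 -> 9
  9*16 + 6 = 150
  150*16 + 5 = 2405
  2405*16 + 6 = 38486
  38486*16 + 12 (C) = 615788
  615788*16 + 3 = 9852611
  9852611*16 + 0 = 157641776
  157641776*16 + 3 = 2522268419
Decimal = 2522268419

2522268419


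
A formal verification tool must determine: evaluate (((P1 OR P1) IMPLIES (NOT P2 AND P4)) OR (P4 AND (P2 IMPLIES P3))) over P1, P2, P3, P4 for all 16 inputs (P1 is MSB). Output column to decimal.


Formula: (((P1 OR P1) IMPLIES (NOT P2 AND P4)) OR (P4 AND (P2 IMPLIES P3))) over P1, P2, P3, P4 (16 rows)
Evaluate each row (bits = P1,P2,P3,P4, MSB first):
  row 0 [0000]: (((0 OR 0) IMPLIES (NOT 0 AND 0)) OR (0 AND (0 IMPLIES 0))) -> 1
  row 1 [0001]: (((0 OR 0) IMPLIES (NOT 0 AND 1)) OR (1 AND (0 IMPLIES 0))) -> 1
  row 2 [0010]: (((0 OR 0) IMPLIES (NOT 0 AND 0)) OR (0 AND (0 IMPLIES 1))) -> 1
  row 3 [0011]: (((0 OR 0) IMPLIES (NOT 0 AND 1)) OR (1 AND (0 IMPLIES 1))) -> 1
  row 4 [0100]: (((0 OR 0) IMPLIES (NOT 1 AND 0)) OR (0 AND (1 IMPLIES 0))) -> 1
  row 5 [0101]: (((0 OR 0) IMPLIES (NOT 1 AND 1)) OR (1 AND (1 IMPLIES 0))) -> 1
  row 6 [0110]: (((0 OR 0) IMPLIES (NOT 1 AND 0)) OR (0 AND (1 IMPLIES 1))) -> 1
  row 7 [0111]: (((0 OR 0) IMPLIES (NOT 1 AND 1)) OR (1 AND (1 IMPLIES 1))) -> 1
  row 8 [1000]: (((1 OR 1) IMPLIES (NOT 0 AND 0)) OR (0 AND (0 IMPLIES 0))) -> 0
  row 9 [1001]: (((1 OR 1) IMPLIES (NOT 0 AND 1)) OR (1 AND (0 IMPLIES 0))) -> 1
  row 10 [1010]: (((1 OR 1) IMPLIES (NOT 0 AND 0)) OR (0 AND (0 IMPLIES 1))) -> 0
  row 11 [1011]: (((1 OR 1) IMPLIES (NOT 0 AND 1)) OR (1 AND (0 IMPLIES 1))) -> 1
  row 12 [1100]: (((1 OR 1) IMPLIES (NOT 1 AND 0)) OR (0 AND (1 IMPLIES 0))) -> 0
  row 13 [1101]: (((1 OR 1) IMPLIES (NOT 1 AND 1)) OR (1 AND (1 IMPLIES 0))) -> 0
  row 14 [1110]: (((1 OR 1) IMPLIES (NOT 1 AND 0)) OR (0 AND (1 IMPLIES 1))) -> 0
  row 15 [1111]: (((1 OR 1) IMPLIES (NOT 1 AND 1)) OR (1 AND (1 IMPLIES 1))) -> 1
Full result column, 4 rows per line (P1,P2 fixed per line; P3,P4 runs 00..11 left to right):
  rows 0-3 [P1,P2=00]: 1111  = hex F
  rows 4-7 [P1,P2=01]: 1111  = hex F
  rows 8-11 [P1,P2=10]: 0101  = hex 5
  rows 12-15 [P1,P2=11]: 0001  = hex 1
Output column (row 0 .. row 15) = 1111111101010001
Output column grouped in 4s = 1111 1111 0101 0001 = 0xFF51
Convert to decimal digit by digit (value = value*16 + digit):
  F -> 15
  15*16 + 15 (F) = 255
  255*16 + 5 = 4085
  4085*16 + 1 = 65361
Decimal = 65361

65361


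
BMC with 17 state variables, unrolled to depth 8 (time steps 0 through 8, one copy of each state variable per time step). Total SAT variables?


BMC unrolls to depth k, creating one copy of each state var for steps 0..k.
Step count = 8 + 1 = 9 (steps 0 through 8)
Vars per step = 17
Total = 17 * 9 = 153

153


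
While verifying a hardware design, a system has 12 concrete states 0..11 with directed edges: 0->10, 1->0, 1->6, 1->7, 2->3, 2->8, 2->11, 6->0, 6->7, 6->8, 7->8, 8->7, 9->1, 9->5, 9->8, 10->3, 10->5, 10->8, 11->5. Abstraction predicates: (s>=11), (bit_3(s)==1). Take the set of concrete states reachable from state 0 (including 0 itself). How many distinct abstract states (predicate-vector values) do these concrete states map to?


BFS from 0:
Concrete reachable: {0, 3, 5, 7, 8, 10}
Abstract via predicates (s>=11), (bit_3(s)==1):
  (0,0) <- {0, 3, 5, 7}
  (0,1) <- {8, 10}
Distinct abstract states = 2

2


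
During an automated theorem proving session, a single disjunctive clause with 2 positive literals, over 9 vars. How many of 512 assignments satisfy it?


Step 1: Total=2^9=512
Step 2: Unsat when all 2 false: 2^7=128
Step 3: Sat=512-128=384

384


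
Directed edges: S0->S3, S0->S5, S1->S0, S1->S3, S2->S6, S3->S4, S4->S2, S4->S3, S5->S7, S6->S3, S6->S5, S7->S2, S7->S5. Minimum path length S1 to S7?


BFS layer-by-layer from S1:
  dist 0: {S1}
  dist 1: {S0, S3}
  dist 2: {S4, S5}
  dist 3: {S2, S7}
  -> S7 reached at distance 3
Shortest path length = 3

3


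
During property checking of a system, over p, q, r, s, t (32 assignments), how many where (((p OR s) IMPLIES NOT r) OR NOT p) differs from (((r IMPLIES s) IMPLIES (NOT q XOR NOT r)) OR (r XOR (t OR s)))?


F1 = (((p OR s) IMPLIES NOT r) OR NOT p)
F2 = (((r IMPLIES s) IMPLIES (NOT q XOR NOT r)) OR (r XOR (t OR s)))
Evaluate both on each of 32 rows (bits = p,q,r,s,t):
  row 0 [00000]: F1=1 F2=0 (differ) -> 1
  row 1 [00001]: F1=1 F2=1 -> 0
  row 2 [00010]: F1=1 F2=1 -> 0
  row 3 [00011]: F1=1 F2=1 -> 0
  row 4 [00100]: F1=1 F2=1 -> 0
  row 5 [00101]: F1=1 F2=1 -> 0
  row 6 [00110]: F1=1 F2=1 -> 0
  row 7 [00111]: F1=1 F2=1 -> 0
  row 8 [01000]: F1=1 F2=1 -> 0
  row 9 [01001]: F1=1 F2=1 -> 0
  row 10 [01010]: F1=1 F2=1 -> 0
  row 11 [01011]: F1=1 F2=1 -> 0
  row 12 [01100]: F1=1 F2=1 -> 0
  row 13 [01101]: F1=1 F2=1 -> 0
  row 14 [01110]: F1=1 F2=0 (differ) -> 1
  row 15 [01111]: F1=1 F2=0 (differ) -> 1
  row 16 [10000]: F1=1 F2=0 (differ) -> 1
  row 17 [10001]: F1=1 F2=1 -> 0
  row 18 [10010]: F1=1 F2=1 -> 0
  row 19 [10011]: F1=1 F2=1 -> 0
  row 20 [10100]: F1=0 F2=1 (differ) -> 1
  row 21 [10101]: F1=0 F2=1 (differ) -> 1
  row 22 [10110]: F1=0 F2=1 (differ) -> 1
  row 23 [10111]: F1=0 F2=1 (differ) -> 1
  row 24 [11000]: F1=1 F2=1 -> 0
  row 25 [11001]: F1=1 F2=1 -> 0
  row 26 [11010]: F1=1 F2=1 -> 0
  row 27 [11011]: F1=1 F2=1 -> 0
  row 28 [11100]: F1=0 F2=1 (differ) -> 1
  row 29 [11101]: F1=0 F2=1 (differ) -> 1
  row 30 [11110]: F1=0 F2=0 -> 0
  row 31 [11111]: F1=0 F2=0 -> 0
Full result column, 8 rows per line (p,q fixed per line; r,s,t runs 000..111 left to right):
  rows 0-7 [p,q=00]: 10000000  (ones: 1)
  rows 8-15 [p,q=01]: 00000011  (ones: 2)
  rows 16-23 [p,q=10]: 10001111  (ones: 5)
  rows 24-31 [p,q=11]: 00001100  (ones: 2)
Disagreements = 1+2+5+2 = 10

10


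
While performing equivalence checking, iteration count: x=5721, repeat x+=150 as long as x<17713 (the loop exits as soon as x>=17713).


Step 1: x goes from 5721 toward 17713 by 150; the body runs while x<17713, so iterations = ceil((bound-start)/step)
Step 2: Distance=11992
Step 3: ceil(11992/150)=80

80


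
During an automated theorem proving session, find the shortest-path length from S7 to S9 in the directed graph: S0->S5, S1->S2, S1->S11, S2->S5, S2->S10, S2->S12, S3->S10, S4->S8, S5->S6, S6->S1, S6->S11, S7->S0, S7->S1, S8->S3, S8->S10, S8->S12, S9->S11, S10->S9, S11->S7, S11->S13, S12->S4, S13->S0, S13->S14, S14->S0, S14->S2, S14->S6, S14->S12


BFS layer-by-layer from S7:
  dist 0: {S7}
  dist 1: {S0, S1}
  dist 2: {S2, S5, S11}
  dist 3: {S6, S10, S12, S13}
  dist 4: {S4, S9, S14}
  -> S9 reached at distance 4
Shortest path length = 4

4


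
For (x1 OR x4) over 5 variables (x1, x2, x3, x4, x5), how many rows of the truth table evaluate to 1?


Formula: (x1 OR x4) over 5 vars (32 rows)
Evaluate each row (x1, x2, x3, x4, x5 as bits, MSB first):
  row 0 [00000]: (0 OR 0) -> 0
  row 1 [00001]: (0 OR 0) -> 0
  row 2 [00010]: (0 OR 1) -> 1
  row 3 [00011]: (0 OR 1) -> 1
  row 4 [00100]: (0 OR 0) -> 0
  row 5 [00101]: (0 OR 0) -> 0
  row 6 [00110]: (0 OR 1) -> 1
  row 7 [00111]: (0 OR 1) -> 1
  row 8 [01000]: (0 OR 0) -> 0
  row 9 [01001]: (0 OR 0) -> 0
  row 10 [01010]: (0 OR 1) -> 1
  row 11 [01011]: (0 OR 1) -> 1
  row 12 [01100]: (0 OR 0) -> 0
  row 13 [01101]: (0 OR 0) -> 0
  row 14 [01110]: (0 OR 1) -> 1
  row 15 [01111]: (0 OR 1) -> 1
  row 16 [10000]: (1 OR 0) -> 1
  row 17 [10001]: (1 OR 0) -> 1
  row 18 [10010]: (1 OR 1) -> 1
  row 19 [10011]: (1 OR 1) -> 1
  row 20 [10100]: (1 OR 0) -> 1
  row 21 [10101]: (1 OR 0) -> 1
  row 22 [10110]: (1 OR 1) -> 1
  row 23 [10111]: (1 OR 1) -> 1
  row 24 [11000]: (1 OR 0) -> 1
  row 25 [11001]: (1 OR 0) -> 1
  row 26 [11010]: (1 OR 1) -> 1
  row 27 [11011]: (1 OR 1) -> 1
  row 28 [11100]: (1 OR 0) -> 1
  row 29 [11101]: (1 OR 0) -> 1
  row 30 [11110]: (1 OR 1) -> 1
  row 31 [11111]: (1 OR 1) -> 1
Full result column, 8 rows per line (x1,x2 fixed per line; x3,x4,x5 runs 000..111 left to right):
  rows 0-7 [x1,x2=00]: 00110011  (ones: 4)
  rows 8-15 [x1,x2=01]: 00110011  (ones: 4)
  rows 16-23 [x1,x2=10]: 11111111  (ones: 8)
  rows 24-31 [x1,x2=11]: 11111111  (ones: 8)
Count of 1-rows = 4+4+8+8 = 24

24


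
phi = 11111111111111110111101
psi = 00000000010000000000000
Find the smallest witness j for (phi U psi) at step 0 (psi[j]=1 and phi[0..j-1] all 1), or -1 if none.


(phi U psi) at 0: need smallest j with psi[j]=1 and phi[i]=1 for all i in [0,j).
Scan from step 0:
  step 0: phi=1, psi=0 -> continue
  step 1: phi=1, psi=0 -> continue
  step 2: phi=1, psi=0 -> continue
  step 3: phi=1, psi=0 -> continue
  step 9: psi=1 and phi held for [0,9) -> witness found
Witness step = 9

9


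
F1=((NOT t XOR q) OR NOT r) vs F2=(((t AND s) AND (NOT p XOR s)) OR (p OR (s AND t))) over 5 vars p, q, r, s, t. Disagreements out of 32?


F1 = ((NOT t XOR q) OR NOT r)
F2 = (((t AND s) AND (NOT p XOR s)) OR (p OR (s AND t)))
Evaluate both on each of 32 rows (bits = p,q,r,s,t):
  row 0 [00000]: F1=1 F2=0 (differ) -> 1
  row 1 [00001]: F1=1 F2=0 (differ) -> 1
  row 2 [00010]: F1=1 F2=0 (differ) -> 1
  row 3 [00011]: F1=1 F2=1 -> 0
  row 4 [00100]: F1=1 F2=0 (differ) -> 1
  row 5 [00101]: F1=0 F2=0 -> 0
  row 6 [00110]: F1=1 F2=0 (differ) -> 1
  row 7 [00111]: F1=0 F2=1 (differ) -> 1
  row 8 [01000]: F1=1 F2=0 (differ) -> 1
  row 9 [01001]: F1=1 F2=0 (differ) -> 1
  row 10 [01010]: F1=1 F2=0 (differ) -> 1
  row 11 [01011]: F1=1 F2=1 -> 0
  row 12 [01100]: F1=0 F2=0 -> 0
  row 13 [01101]: F1=1 F2=0 (differ) -> 1
  row 14 [01110]: F1=0 F2=0 -> 0
  row 15 [01111]: F1=1 F2=1 -> 0
  row 16 [10000]: F1=1 F2=1 -> 0
  row 17 [10001]: F1=1 F2=1 -> 0
  row 18 [10010]: F1=1 F2=1 -> 0
  row 19 [10011]: F1=1 F2=1 -> 0
  row 20 [10100]: F1=1 F2=1 -> 0
  row 21 [10101]: F1=0 F2=1 (differ) -> 1
  row 22 [10110]: F1=1 F2=1 -> 0
  row 23 [10111]: F1=0 F2=1 (differ) -> 1
  row 24 [11000]: F1=1 F2=1 -> 0
  row 25 [11001]: F1=1 F2=1 -> 0
  row 26 [11010]: F1=1 F2=1 -> 0
  row 27 [11011]: F1=1 F2=1 -> 0
  row 28 [11100]: F1=0 F2=1 (differ) -> 1
  row 29 [11101]: F1=1 F2=1 -> 0
  row 30 [11110]: F1=0 F2=1 (differ) -> 1
  row 31 [11111]: F1=1 F2=1 -> 0
Full result column, 8 rows per line (p,q fixed per line; r,s,t runs 000..111 left to right):
  rows 0-7 [p,q=00]: 11101011  (ones: 6)
  rows 8-15 [p,q=01]: 11100100  (ones: 4)
  rows 16-23 [p,q=10]: 00000101  (ones: 2)
  rows 24-31 [p,q=11]: 00001010  (ones: 2)
Disagreements = 6+4+2+2 = 14

14


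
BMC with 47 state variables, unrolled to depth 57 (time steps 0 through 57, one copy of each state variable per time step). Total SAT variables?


BMC unrolls to depth k, creating one copy of each state var for steps 0..k.
Step count = 57 + 1 = 58 (steps 0 through 57)
Vars per step = 47
Total = 47 * 58 = 2726

2726


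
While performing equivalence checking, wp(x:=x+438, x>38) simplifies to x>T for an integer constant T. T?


Formula: wp(x:=E, P) = P[E/x] (substitute E for x in postcondition)
Step 1: Postcondition: x>38
Step 2: Substitute x+438 for x: x+438>38
Step 3: Solve for x: x > 38-438 = -400

-400


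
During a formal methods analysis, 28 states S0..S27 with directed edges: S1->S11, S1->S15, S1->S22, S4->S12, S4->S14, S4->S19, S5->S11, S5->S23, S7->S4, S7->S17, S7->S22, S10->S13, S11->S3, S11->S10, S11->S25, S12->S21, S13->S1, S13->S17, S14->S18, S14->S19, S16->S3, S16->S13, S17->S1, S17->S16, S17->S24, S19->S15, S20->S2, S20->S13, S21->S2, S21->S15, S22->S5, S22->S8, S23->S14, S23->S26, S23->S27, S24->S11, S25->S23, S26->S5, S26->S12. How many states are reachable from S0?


BFS from S0:
  layer 0: {S0}
Reachable set: {S0}
Count = 1

1


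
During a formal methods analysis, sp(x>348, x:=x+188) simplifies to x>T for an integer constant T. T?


Formula: sp(P, x:=E) = exists old_x. (x = E[old_x/x]) AND P[old_x/x] (old_x is the value of x before the assignment; eliminate old_x by solving x = E[old_x/x] for old_x)
Step 1: Precondition P: x>348, i.e. old_x > 348
Step 2: Assignment gives x = old_x + 188, so old_x = x - 188
Step 3: Substitute into P: x - 188 > 348
Step 4: Simplify: x > 348+188 = 536

536


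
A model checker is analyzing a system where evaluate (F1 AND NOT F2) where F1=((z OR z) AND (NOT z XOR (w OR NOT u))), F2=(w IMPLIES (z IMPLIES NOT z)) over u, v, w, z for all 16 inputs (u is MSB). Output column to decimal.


F1 = ((z OR z) AND (NOT z XOR (w OR NOT u)))
F2 = (w IMPLIES (z IMPLIES NOT z))
Counterexample to F1=>F2 is where F1=1 and F2=0.
Evaluate each row (bits = u,v,w,z, MSB first):
  row 0 [0000]: F1=0 F2=1 -> F1&~F2 -> 0
  row 1 [0001]: F1=1 F2=1 -> F1&~F2 -> 0
  row 2 [0010]: F1=0 F2=1 -> F1&~F2 -> 0
  row 3 [0011]: F1=1 F2=0 -> F1&~F2 -> 1
  row 4 [0100]: F1=0 F2=1 -> F1&~F2 -> 0
  row 5 [0101]: F1=1 F2=1 -> F1&~F2 -> 0
  row 6 [0110]: F1=0 F2=1 -> F1&~F2 -> 0
  row 7 [0111]: F1=1 F2=0 -> F1&~F2 -> 1
  row 8 [1000]: F1=0 F2=1 -> F1&~F2 -> 0
  row 9 [1001]: F1=0 F2=1 -> F1&~F2 -> 0
  row 10 [1010]: F1=0 F2=1 -> F1&~F2 -> 0
  row 11 [1011]: F1=1 F2=0 -> F1&~F2 -> 1
  row 12 [1100]: F1=0 F2=1 -> F1&~F2 -> 0
  row 13 [1101]: F1=0 F2=1 -> F1&~F2 -> 0
  row 14 [1110]: F1=0 F2=1 -> F1&~F2 -> 0
  row 15 [1111]: F1=1 F2=0 -> F1&~F2 -> 1
Full result column, 4 rows per line (u,v fixed per line; w,z runs 00..11 left to right):
  rows 0-3 [u,v=00]: 0001  = hex 1
  rows 4-7 [u,v=01]: 0001  = hex 1
  rows 8-11 [u,v=10]: 0001  = hex 1
  rows 12-15 [u,v=11]: 0001  = hex 1
Counterexample vector (row 0 .. row 15) = 0001000100010001
Output column grouped in 4s = 0001 0001 0001 0001 = 0x1111
Convert to decimal digit by digit (value = value*16 + digit):
  1 -> 1
  1*16 + 1 = 17
  17*16 + 1 = 273
  273*16 + 1 = 4369
Decimal = 4369

4369


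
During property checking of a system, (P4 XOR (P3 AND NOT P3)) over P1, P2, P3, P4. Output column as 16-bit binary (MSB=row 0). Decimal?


Formula: (P4 XOR (P3 AND NOT P3)) over P1, P2, P3, P4 (16 rows)
Evaluate each row (bits = P1,P2,P3,P4, MSB first):
  row 0 [0000]: (0 XOR (0 AND NOT 0)) -> 0
  row 1 [0001]: (1 XOR (0 AND NOT 0)) -> 1
  row 2 [0010]: (0 XOR (1 AND NOT 1)) -> 0
  row 3 [0011]: (1 XOR (1 AND NOT 1)) -> 1
  row 4 [0100]: (0 XOR (0 AND NOT 0)) -> 0
  row 5 [0101]: (1 XOR (0 AND NOT 0)) -> 1
  row 6 [0110]: (0 XOR (1 AND NOT 1)) -> 0
  row 7 [0111]: (1 XOR (1 AND NOT 1)) -> 1
  row 8 [1000]: (0 XOR (0 AND NOT 0)) -> 0
  row 9 [1001]: (1 XOR (0 AND NOT 0)) -> 1
  row 10 [1010]: (0 XOR (1 AND NOT 1)) -> 0
  row 11 [1011]: (1 XOR (1 AND NOT 1)) -> 1
  row 12 [1100]: (0 XOR (0 AND NOT 0)) -> 0
  row 13 [1101]: (1 XOR (0 AND NOT 0)) -> 1
  row 14 [1110]: (0 XOR (1 AND NOT 1)) -> 0
  row 15 [1111]: (1 XOR (1 AND NOT 1)) -> 1
Full result column, 4 rows per line (P1,P2 fixed per line; P3,P4 runs 00..11 left to right):
  rows 0-3 [P1,P2=00]: 0101  = hex 5
  rows 4-7 [P1,P2=01]: 0101  = hex 5
  rows 8-11 [P1,P2=10]: 0101  = hex 5
  rows 12-15 [P1,P2=11]: 0101  = hex 5
Output column (row 0 .. row 15) = 0101010101010101
Output column grouped in 4s = 0101 0101 0101 0101 = 0x5555
Convert to decimal digit by digit (value = value*16 + digit):
  5 -> 5
  5*16 + 5 = 85
  85*16 + 5 = 1365
  1365*16 + 5 = 21845
Decimal = 21845

21845


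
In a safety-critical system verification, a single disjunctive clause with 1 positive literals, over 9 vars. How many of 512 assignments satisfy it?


Step 1: Total=2^9=512
Step 2: Unsat when all 1 false: 2^8=256
Step 3: Sat=512-256=256

256


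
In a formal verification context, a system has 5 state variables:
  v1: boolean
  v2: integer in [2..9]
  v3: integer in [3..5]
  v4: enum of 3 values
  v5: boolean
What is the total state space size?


State space = product of domain sizes of all variables.
Domain sizes:
  v1 (boolean): 2
  v2 (integer in [2..9]): 8
  v3 (integer in [3..5]): 3
  v4 (enum of 3 values): 3
  v5 (boolean): 2
Product = 2 * 8 * 3 * 3 * 2 = 288

288


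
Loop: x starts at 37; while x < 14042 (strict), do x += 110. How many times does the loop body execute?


Step 1: x goes from 37 toward 14042 by 110; the body runs while x<14042, so iterations = ceil((bound-start)/step)
Step 2: Distance=14005
Step 3: ceil(14005/110)=128

128


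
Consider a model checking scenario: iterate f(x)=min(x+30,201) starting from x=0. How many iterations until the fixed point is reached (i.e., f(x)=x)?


Step 1: x=0, cap=201, increment=30
Step 2: x grows by 30 each step until capped at 201; fixed point is x=201
Step 3: iterations = ceil(201/30) = 7

7


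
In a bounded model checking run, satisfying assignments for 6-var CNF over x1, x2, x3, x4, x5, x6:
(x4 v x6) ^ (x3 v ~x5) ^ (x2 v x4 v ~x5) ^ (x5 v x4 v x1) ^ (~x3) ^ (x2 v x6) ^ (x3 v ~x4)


CNF with 7 clauses over 6 vars (64 assignments).
An assignment satisfies CNF iff every clause has >=1 true literal.
Check each row (bits = x1,x2,x3,x4,x5,x6; clause T/F shown):
  row 0 [000000]: clauses=FTTFTFT -> 0
  row 1 [000001]: clauses=TTTFTTT -> 0
  row 2 [000010]: clauses=FFFTTFT -> 0
  row 3 [000011]: clauses=TFFTTTT -> 0
  row 4 [000100]: clauses=TTTTTFF -> 0
  (every remaining row is evaluated the same way; all 64 results are listed next)
Full result column, 8 rows per line (x1,x2,x3 fixed per line; x4,x5,x6 runs 000..111 left to right):
  rows 0-7 [x1,x2,x3=000]: 00000000  (ones: 0)
  rows 8-15 [x1,x2,x3=001]: 00000000  (ones: 0)
  rows 16-23 [x1,x2,x3=010]: 00000000  (ones: 0)
  rows 24-31 [x1,x2,x3=011]: 00000000  (ones: 0)
  rows 32-39 [x1,x2,x3=100]: 01000000  (ones: 1)
  rows 40-47 [x1,x2,x3=101]: 00000000  (ones: 0)
  rows 48-55 [x1,x2,x3=110]: 01000000  (ones: 1)
  rows 56-63 [x1,x2,x3=111]: 00000000  (ones: 0)
Satisfying assignments = 0+0+0+0+1+0+1+0 = 2

2


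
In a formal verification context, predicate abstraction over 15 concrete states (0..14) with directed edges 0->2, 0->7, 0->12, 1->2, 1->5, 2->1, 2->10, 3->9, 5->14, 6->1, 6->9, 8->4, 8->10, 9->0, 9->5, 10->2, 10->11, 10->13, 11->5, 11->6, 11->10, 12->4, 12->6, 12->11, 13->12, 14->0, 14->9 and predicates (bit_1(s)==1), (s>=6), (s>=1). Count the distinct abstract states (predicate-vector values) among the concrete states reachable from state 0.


BFS from 0:
Concrete reachable: {0, 1, 2, 4, 5, 6, 7, 9, 10, 11, 12, 13, 14}
Abstract via predicates (bit_1(s)==1), (s>=6), (s>=1):
  (0,0,0) <- {0}
  (0,0,1) <- {1, 4, 5}
  (0,1,1) <- {9, 12, 13}
  (1,0,1) <- {2}
  (1,1,1) <- {6, 7, 10, 11, 14}
Distinct abstract states = 5

5


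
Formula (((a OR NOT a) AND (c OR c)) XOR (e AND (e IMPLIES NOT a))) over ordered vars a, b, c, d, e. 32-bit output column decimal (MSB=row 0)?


Formula: (((a OR NOT a) AND (c OR c)) XOR (e AND (e IMPLIES NOT a))) over a, b, c, d, e (32 rows)
Evaluate each row (bits = a,b,c,d,e, MSB first):
  row 0 [00000]: (((0 OR NOT 0) AND (0 OR 0)) XOR (0 AND (0 IMPLIES NOT 0))) -> 0
  row 1 [00001]: (((0 OR NOT 0) AND (0 OR 0)) XOR (1 AND (1 IMPLIES NOT 0))) -> 1
  row 2 [00010]: (((0 OR NOT 0) AND (0 OR 0)) XOR (0 AND (0 IMPLIES NOT 0))) -> 0
  row 3 [00011]: (((0 OR NOT 0) AND (0 OR 0)) XOR (1 AND (1 IMPLIES NOT 0))) -> 1
  row 4 [00100]: (((0 OR NOT 0) AND (1 OR 1)) XOR (0 AND (0 IMPLIES NOT 0))) -> 1
  row 5 [00101]: (((0 OR NOT 0) AND (1 OR 1)) XOR (1 AND (1 IMPLIES NOT 0))) -> 0
  row 6 [00110]: (((0 OR NOT 0) AND (1 OR 1)) XOR (0 AND (0 IMPLIES NOT 0))) -> 1
  row 7 [00111]: (((0 OR NOT 0) AND (1 OR 1)) XOR (1 AND (1 IMPLIES NOT 0))) -> 0
  row 8 [01000]: (((0 OR NOT 0) AND (0 OR 0)) XOR (0 AND (0 IMPLIES NOT 0))) -> 0
  row 9 [01001]: (((0 OR NOT 0) AND (0 OR 0)) XOR (1 AND (1 IMPLIES NOT 0))) -> 1
  row 10 [01010]: (((0 OR NOT 0) AND (0 OR 0)) XOR (0 AND (0 IMPLIES NOT 0))) -> 0
  row 11 [01011]: (((0 OR NOT 0) AND (0 OR 0)) XOR (1 AND (1 IMPLIES NOT 0))) -> 1
  row 12 [01100]: (((0 OR NOT 0) AND (1 OR 1)) XOR (0 AND (0 IMPLIES NOT 0))) -> 1
  row 13 [01101]: (((0 OR NOT 0) AND (1 OR 1)) XOR (1 AND (1 IMPLIES NOT 0))) -> 0
  row 14 [01110]: (((0 OR NOT 0) AND (1 OR 1)) XOR (0 AND (0 IMPLIES NOT 0))) -> 1
  row 15 [01111]: (((0 OR NOT 0) AND (1 OR 1)) XOR (1 AND (1 IMPLIES NOT 0))) -> 0
  row 16 [10000]: (((1 OR NOT 1) AND (0 OR 0)) XOR (0 AND (0 IMPLIES NOT 1))) -> 0
  row 17 [10001]: (((1 OR NOT 1) AND (0 OR 0)) XOR (1 AND (1 IMPLIES NOT 1))) -> 0
  row 18 [10010]: (((1 OR NOT 1) AND (0 OR 0)) XOR (0 AND (0 IMPLIES NOT 1))) -> 0
  row 19 [10011]: (((1 OR NOT 1) AND (0 OR 0)) XOR (1 AND (1 IMPLIES NOT 1))) -> 0
  row 20 [10100]: (((1 OR NOT 1) AND (1 OR 1)) XOR (0 AND (0 IMPLIES NOT 1))) -> 1
  row 21 [10101]: (((1 OR NOT 1) AND (1 OR 1)) XOR (1 AND (1 IMPLIES NOT 1))) -> 1
  row 22 [10110]: (((1 OR NOT 1) AND (1 OR 1)) XOR (0 AND (0 IMPLIES NOT 1))) -> 1
  row 23 [10111]: (((1 OR NOT 1) AND (1 OR 1)) XOR (1 AND (1 IMPLIES NOT 1))) -> 1
  row 24 [11000]: (((1 OR NOT 1) AND (0 OR 0)) XOR (0 AND (0 IMPLIES NOT 1))) -> 0
  row 25 [11001]: (((1 OR NOT 1) AND (0 OR 0)) XOR (1 AND (1 IMPLIES NOT 1))) -> 0
  row 26 [11010]: (((1 OR NOT 1) AND (0 OR 0)) XOR (0 AND (0 IMPLIES NOT 1))) -> 0
  row 27 [11011]: (((1 OR NOT 1) AND (0 OR 0)) XOR (1 AND (1 IMPLIES NOT 1))) -> 0
  row 28 [11100]: (((1 OR NOT 1) AND (1 OR 1)) XOR (0 AND (0 IMPLIES NOT 1))) -> 1
  row 29 [11101]: (((1 OR NOT 1) AND (1 OR 1)) XOR (1 AND (1 IMPLIES NOT 1))) -> 1
  row 30 [11110]: (((1 OR NOT 1) AND (1 OR 1)) XOR (0 AND (0 IMPLIES NOT 1))) -> 1
  row 31 [11111]: (((1 OR NOT 1) AND (1 OR 1)) XOR (1 AND (1 IMPLIES NOT 1))) -> 1
Full result column, 4 rows per line (a,b,c fixed per line; d,e runs 00..11 left to right):
  rows 0-3 [a,b,c=000]: 0101  = hex 5
  rows 4-7 [a,b,c=001]: 1010  = hex A
  rows 8-11 [a,b,c=010]: 0101  = hex 5
  rows 12-15 [a,b,c=011]: 1010  = hex A
  rows 16-19 [a,b,c=100]: 0000  = hex 0
  rows 20-23 [a,b,c=101]: 1111  = hex F
  rows 24-27 [a,b,c=110]: 0000  = hex 0
  rows 28-31 [a,b,c=111]: 1111  = hex F
Output column (row 0 .. row 31) = 01011010010110100000111100001111
Output column grouped in 4s = 0101 1010 0101 1010 0000 1111 0000 1111 = 0x5A5A0F0F
Convert to decimal digit by digit (value = value*16 + digit):
  5 -> 5
  5*16 + 10 (A) = 90
  90*16 + 5 = 1445
  1445*16 + 10 (A) = 23130
  23130*16 + 0 = 370080
  370080*16 + 15 (F) = 5921295
  5921295*16 + 0 = 94740720
  94740720*16 + 15 (F) = 1515851535
Decimal = 1515851535

1515851535


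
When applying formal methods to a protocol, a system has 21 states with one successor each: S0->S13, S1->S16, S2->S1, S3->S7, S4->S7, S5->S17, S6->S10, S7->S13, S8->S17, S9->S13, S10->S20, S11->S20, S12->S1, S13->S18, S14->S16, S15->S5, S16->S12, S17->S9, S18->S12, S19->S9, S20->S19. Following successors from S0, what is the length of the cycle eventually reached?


Trace from S0 until a state repeats:
  S0 -> S13 -> S18 -> S12 -> S1 -> S16 -> S12
S12 first seen at step 3, revisited at step 6.
Cycle length = 6 - 3 = 3

3


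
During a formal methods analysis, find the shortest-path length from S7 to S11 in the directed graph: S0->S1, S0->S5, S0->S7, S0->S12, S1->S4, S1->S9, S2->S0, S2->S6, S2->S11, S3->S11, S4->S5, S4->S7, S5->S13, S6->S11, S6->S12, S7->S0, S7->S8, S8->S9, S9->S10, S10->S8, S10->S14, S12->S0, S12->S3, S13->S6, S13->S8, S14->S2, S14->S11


BFS layer-by-layer from S7:
  dist 0: {S7}
  dist 1: {S0, S8}
  dist 2: {S1, S5, S9, S12}
  dist 3: {S3, S4, S10, S13}
  dist 4: {S6, S11, S14}
  -> S11 reached at distance 4
Shortest path length = 4

4


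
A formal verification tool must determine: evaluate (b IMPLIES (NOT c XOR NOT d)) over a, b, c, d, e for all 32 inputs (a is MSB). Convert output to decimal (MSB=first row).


Formula: (b IMPLIES (NOT c XOR NOT d)) over a, b, c, d, e (32 rows)
Evaluate each row (bits = a,b,c,d,e, MSB first):
  row 0 [00000]: (0 IMPLIES (NOT 0 XOR NOT 0)) -> 1
  row 1 [00001]: (0 IMPLIES (NOT 0 XOR NOT 0)) -> 1
  row 2 [00010]: (0 IMPLIES (NOT 0 XOR NOT 1)) -> 1
  row 3 [00011]: (0 IMPLIES (NOT 0 XOR NOT 1)) -> 1
  row 4 [00100]: (0 IMPLIES (NOT 1 XOR NOT 0)) -> 1
  row 5 [00101]: (0 IMPLIES (NOT 1 XOR NOT 0)) -> 1
  row 6 [00110]: (0 IMPLIES (NOT 1 XOR NOT 1)) -> 1
  row 7 [00111]: (0 IMPLIES (NOT 1 XOR NOT 1)) -> 1
  row 8 [01000]: (1 IMPLIES (NOT 0 XOR NOT 0)) -> 0
  row 9 [01001]: (1 IMPLIES (NOT 0 XOR NOT 0)) -> 0
  row 10 [01010]: (1 IMPLIES (NOT 0 XOR NOT 1)) -> 1
  row 11 [01011]: (1 IMPLIES (NOT 0 XOR NOT 1)) -> 1
  row 12 [01100]: (1 IMPLIES (NOT 1 XOR NOT 0)) -> 1
  row 13 [01101]: (1 IMPLIES (NOT 1 XOR NOT 0)) -> 1
  row 14 [01110]: (1 IMPLIES (NOT 1 XOR NOT 1)) -> 0
  row 15 [01111]: (1 IMPLIES (NOT 1 XOR NOT 1)) -> 0
  row 16 [10000]: (0 IMPLIES (NOT 0 XOR NOT 0)) -> 1
  row 17 [10001]: (0 IMPLIES (NOT 0 XOR NOT 0)) -> 1
  row 18 [10010]: (0 IMPLIES (NOT 0 XOR NOT 1)) -> 1
  row 19 [10011]: (0 IMPLIES (NOT 0 XOR NOT 1)) -> 1
  row 20 [10100]: (0 IMPLIES (NOT 1 XOR NOT 0)) -> 1
  row 21 [10101]: (0 IMPLIES (NOT 1 XOR NOT 0)) -> 1
  row 22 [10110]: (0 IMPLIES (NOT 1 XOR NOT 1)) -> 1
  row 23 [10111]: (0 IMPLIES (NOT 1 XOR NOT 1)) -> 1
  row 24 [11000]: (1 IMPLIES (NOT 0 XOR NOT 0)) -> 0
  row 25 [11001]: (1 IMPLIES (NOT 0 XOR NOT 0)) -> 0
  row 26 [11010]: (1 IMPLIES (NOT 0 XOR NOT 1)) -> 1
  row 27 [11011]: (1 IMPLIES (NOT 0 XOR NOT 1)) -> 1
  row 28 [11100]: (1 IMPLIES (NOT 1 XOR NOT 0)) -> 1
  row 29 [11101]: (1 IMPLIES (NOT 1 XOR NOT 0)) -> 1
  row 30 [11110]: (1 IMPLIES (NOT 1 XOR NOT 1)) -> 0
  row 31 [11111]: (1 IMPLIES (NOT 1 XOR NOT 1)) -> 0
Full result column, 4 rows per line (a,b,c fixed per line; d,e runs 00..11 left to right):
  rows 0-3 [a,b,c=000]: 1111  = hex F
  rows 4-7 [a,b,c=001]: 1111  = hex F
  rows 8-11 [a,b,c=010]: 0011  = hex 3
  rows 12-15 [a,b,c=011]: 1100  = hex C
  rows 16-19 [a,b,c=100]: 1111  = hex F
  rows 20-23 [a,b,c=101]: 1111  = hex F
  rows 24-27 [a,b,c=110]: 0011  = hex 3
  rows 28-31 [a,b,c=111]: 1100  = hex C
Output column (row 0 .. row 31) = 11111111001111001111111100111100
Output column grouped in 4s = 1111 1111 0011 1100 1111 1111 0011 1100 = 0xFF3CFF3C
Convert to decimal digit by digit (value = value*16 + digit):
  F -> 15
  15*16 + 15 (F) = 255
  255*16 + 3 = 4083
  4083*16 + 12 (C) = 65340
  65340*16 + 15 (F) = 1045455
  1045455*16 + 15 (F) = 16727295
  16727295*16 + 3 = 267636723
  267636723*16 + 12 (C) = 4282187580
Decimal = 4282187580

4282187580
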